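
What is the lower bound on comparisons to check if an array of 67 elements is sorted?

To verify 67 elements are sorted, we must compare each consecutive pair. Skipping any pair allows an adversary to swap them. Therefore 66 comparisons are necessary and sufficient.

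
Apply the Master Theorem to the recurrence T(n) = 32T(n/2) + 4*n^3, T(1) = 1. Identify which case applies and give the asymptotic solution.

a=32, b=2, f(n)=4*n^3.
log_2(32) = 5 > 3.
Since f(n) = O(n^3) is polynomially smaller than n^5, Case 1 applies.
T(n) = Theta(n^5).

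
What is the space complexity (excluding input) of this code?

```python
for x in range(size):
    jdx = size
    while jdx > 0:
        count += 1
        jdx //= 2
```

Space complexity: O(1).
Only a constant amount of auxiliary storage is used; nothing grows with n.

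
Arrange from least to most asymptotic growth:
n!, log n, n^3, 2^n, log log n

Ordered by growth rate: log log n < log n < n^3 < 2^n < n!.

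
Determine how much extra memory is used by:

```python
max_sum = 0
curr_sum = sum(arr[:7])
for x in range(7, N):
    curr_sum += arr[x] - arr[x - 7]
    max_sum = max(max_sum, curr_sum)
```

Space complexity: O(1).
Only a constant amount of auxiliary storage is used; nothing grows with n.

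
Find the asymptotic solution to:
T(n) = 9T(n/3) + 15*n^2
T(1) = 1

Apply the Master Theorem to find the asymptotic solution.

a=9, b=3, f(n)=15*n^2. log_3(9) = 2. Case 2: T(n) = O(n^2 log n).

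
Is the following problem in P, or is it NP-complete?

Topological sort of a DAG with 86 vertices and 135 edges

This problem is in P: DFS-based topological sort runs in O(V+E).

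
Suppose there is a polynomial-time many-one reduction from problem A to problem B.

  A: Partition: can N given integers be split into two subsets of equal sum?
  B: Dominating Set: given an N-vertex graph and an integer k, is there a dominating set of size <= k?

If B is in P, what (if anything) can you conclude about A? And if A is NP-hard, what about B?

A poly-time reduction A <=_p B means any A-instance can be transformed to a B-instance in poly time.
If B is in P: compose the reduction with B's poly-time algorithm to solve A in poly time, so A is in P.
If A is NP-hard: every NP problem reduces to A, which reduces to B; composing reductions, every NP problem reduces to B, so B is NP-hard.
(Here in fact A is NP-complete and B is NP-complete.)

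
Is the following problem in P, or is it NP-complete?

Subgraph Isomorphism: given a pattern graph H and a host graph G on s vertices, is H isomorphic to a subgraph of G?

This problem is NP-complete: generalizes Clique and Hamiltonian Path (pattern size is part of the input).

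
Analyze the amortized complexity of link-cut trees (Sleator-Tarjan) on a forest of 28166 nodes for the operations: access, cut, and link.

Link-cut trees represent the forest using splay trees over preferred paths. With potential Phi = sum over nodes of log(size of virtual subtree), each access on 28166 nodes is O(log 28166) = O(log n) amortized by the splay-tree access lemma. Cut and link are O(1) plus one access.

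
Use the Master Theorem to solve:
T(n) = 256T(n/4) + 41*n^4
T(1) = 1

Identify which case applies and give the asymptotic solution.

a=256, b=4, f(n)=41*n^4.
log_4(256) = 4, so n^(log_b(a)) = n^4.
f(n) = Theta(n^4), so Case 2 applies.
T(n) = Theta(n^4 log n).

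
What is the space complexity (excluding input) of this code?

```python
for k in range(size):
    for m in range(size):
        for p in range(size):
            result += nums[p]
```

Space complexity: O(1).
Only a constant amount of auxiliary storage is used; nothing grows with n.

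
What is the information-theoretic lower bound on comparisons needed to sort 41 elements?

There are 41! = 33452526613163807108170062053440751665152000000000 possible orderings. Each comparison gives 1 bit. We need at least ceil(log_2(33452526613163807108170062053440751665152000000000)) = 165 comparisons.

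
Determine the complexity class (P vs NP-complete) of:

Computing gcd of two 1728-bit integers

This problem is in P: the Euclidean algorithm runs in polynomial time in the bit-length.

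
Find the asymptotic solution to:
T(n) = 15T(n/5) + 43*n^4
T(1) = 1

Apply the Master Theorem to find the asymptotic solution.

a=15, b=5, f(n)=43*n^4. log_5(15) = 1.683 < 4. Case 3: T(n) = O(n^4).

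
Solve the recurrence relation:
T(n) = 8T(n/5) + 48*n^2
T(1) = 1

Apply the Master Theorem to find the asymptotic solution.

a=8, b=5, f(n)=48*n^2. log_5(8) = 1.292 < 2. Case 3: T(n) = O(n^2).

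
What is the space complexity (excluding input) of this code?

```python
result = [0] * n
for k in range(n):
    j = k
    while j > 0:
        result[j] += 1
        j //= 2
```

Space complexity: O(n).
Auxiliary storage grows linearly with the input size n in the worst case.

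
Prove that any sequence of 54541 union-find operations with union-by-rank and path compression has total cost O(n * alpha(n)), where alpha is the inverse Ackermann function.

Using Tarjan's analysis with rank-based potential function. Union-by-rank keeps tree height O(log n). Path compression flattens paths during find. For n = 54541 operations, total cost is O(n * alpha(n)), effectively O(n) since alpha grows incredibly slowly.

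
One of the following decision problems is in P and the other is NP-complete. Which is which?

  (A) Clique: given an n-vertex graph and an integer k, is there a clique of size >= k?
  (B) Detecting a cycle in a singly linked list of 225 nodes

(A) is NP-complete: complement of Independent Set / Vertex Cover (with k part of the input).
(B) is P: Floyd's tortoise-and-hare runs in O(n) time, O(1) space.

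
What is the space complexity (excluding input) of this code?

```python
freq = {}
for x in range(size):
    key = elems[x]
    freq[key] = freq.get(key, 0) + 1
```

Space complexity: O(n).
Auxiliary storage grows linearly with the input size n in the worst case.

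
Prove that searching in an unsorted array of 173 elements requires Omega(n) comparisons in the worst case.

An adversary can always place the target in the last position checked. Until all 173 positions are examined, the target might be in any unchecked position. Therefore 173 comparisons are necessary.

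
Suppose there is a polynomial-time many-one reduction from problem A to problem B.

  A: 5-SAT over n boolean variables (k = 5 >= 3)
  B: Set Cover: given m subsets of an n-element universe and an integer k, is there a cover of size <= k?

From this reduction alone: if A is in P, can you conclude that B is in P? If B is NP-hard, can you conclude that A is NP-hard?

A poly-time reduction A <=_p B transfers tractability DOWN (B easy => A easy) and hardness UP (A hard => B hard), not the reverse.
From A in P, the reduction alone does NOT give B in P: any problem in P trivially reduces to SAT, yet SAT is not known to be in P.
From B NP-hard, the reduction alone does NOT give A NP-hard: again, easy problems reduce to hard ones.
(Here in fact A is NP-complete and B is NP-complete.)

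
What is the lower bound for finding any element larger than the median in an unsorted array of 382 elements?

To find an element larger than the median of 382 elements, we must see Omega(n) elements. Without seeing enough elements, an adversary can make any unseen element the median.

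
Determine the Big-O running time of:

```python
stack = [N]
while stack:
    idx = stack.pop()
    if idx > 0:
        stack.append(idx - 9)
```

Time complexity: O(n).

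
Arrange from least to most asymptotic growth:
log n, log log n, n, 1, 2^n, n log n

Ordered by growth rate: 1 < log log n < log n < n < n log n < 2^n.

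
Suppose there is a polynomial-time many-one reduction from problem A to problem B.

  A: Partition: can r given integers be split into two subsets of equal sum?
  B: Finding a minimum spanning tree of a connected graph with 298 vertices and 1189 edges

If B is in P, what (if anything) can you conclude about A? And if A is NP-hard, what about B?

A poly-time reduction A <=_p B means any A-instance can be transformed to a B-instance in poly time.
If B is in P: compose the reduction with B's poly-time algorithm to solve A in poly time, so A is in P.
If A is NP-hard: every NP problem reduces to A, which reduces to B; composing reductions, every NP problem reduces to B, so B is NP-hard.
(Here in fact A is NP-complete and B is in P, so no such reduction is known -- its existence would imply P = NP; the analysis concerns only what the assumed reduction would or would not let you conclude.)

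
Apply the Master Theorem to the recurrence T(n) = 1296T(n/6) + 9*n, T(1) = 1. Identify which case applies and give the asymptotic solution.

a=1296, b=6, f(n)=9*n.
log_6(1296) = 4 > 1.
Since f(n) = O(n^1) is polynomially smaller than n^4, Case 1 applies.
T(n) = Theta(n^4).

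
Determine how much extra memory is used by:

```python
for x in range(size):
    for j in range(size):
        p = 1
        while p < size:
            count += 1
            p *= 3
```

Space complexity: O(1).
Only a constant amount of auxiliary storage is used; nothing grows with n.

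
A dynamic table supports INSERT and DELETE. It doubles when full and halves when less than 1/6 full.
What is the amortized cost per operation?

Using potential function Phi = |2*num_items - table_size| when load > 1/2, and Phi = table_size/2 - num_items otherwise. The gap of 1/6 vs 1/2 for shrinking prevents thrashing. Both insert and delete have O(1) amortized cost.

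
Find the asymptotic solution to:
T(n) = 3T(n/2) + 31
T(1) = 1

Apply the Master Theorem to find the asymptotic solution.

a=3, b=2, f(n)=31. log_2(3) = 1.585. Case 1 of Master Theorem: T(n) = O(n^1.585).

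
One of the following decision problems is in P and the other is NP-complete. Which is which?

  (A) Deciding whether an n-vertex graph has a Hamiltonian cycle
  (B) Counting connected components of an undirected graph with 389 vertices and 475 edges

(A) is NP-complete: one of Karp's 21 NP-complete problems.
(B) is P: BFS/DFS visits each vertex and edge once: O(V+E).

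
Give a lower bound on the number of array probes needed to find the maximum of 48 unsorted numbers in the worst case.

Adversary: any unprobed cell could hold a value larger than everything seen so far. If fewer than 48 cells are probed, the adversary places the max in an unprobed cell. So all 48 cells must be examined; together with 48-1 comparisons this is tight.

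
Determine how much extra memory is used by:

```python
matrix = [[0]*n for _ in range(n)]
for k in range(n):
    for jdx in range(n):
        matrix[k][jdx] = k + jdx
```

Space complexity: O(n^2).
A 2D structure of size n x n is allocated.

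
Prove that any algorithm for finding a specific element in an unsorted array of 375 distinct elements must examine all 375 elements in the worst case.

Adversary argument: if the algorithm examines fewer than 375 elements, the adversary places the target in an unexamined position. The algorithm cannot distinguish 'not present' from 'in unexamined position'.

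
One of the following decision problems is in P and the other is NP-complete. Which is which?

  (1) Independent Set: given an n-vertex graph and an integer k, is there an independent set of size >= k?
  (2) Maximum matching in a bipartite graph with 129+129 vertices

(1) is NP-complete: complement of Clique (with k part of the input).
(2) is P: Hopcroft-Karp runs in O(E sqrt(V)).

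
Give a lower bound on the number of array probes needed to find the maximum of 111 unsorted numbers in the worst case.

Adversary: any unprobed cell could hold a value larger than everything seen so far. If fewer than 111 cells are probed, the adversary places the max in an unprobed cell. So all 111 cells must be examined; together with 111-1 comparisons this is tight.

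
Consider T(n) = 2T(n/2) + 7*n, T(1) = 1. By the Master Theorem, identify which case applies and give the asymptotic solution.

a=2, b=2, f(n)=7*n.
log_2(2) = 1, so n^(log_b(a)) = n.
f(n) = Theta(n), so Case 2 applies.
T(n) = Theta(n log n).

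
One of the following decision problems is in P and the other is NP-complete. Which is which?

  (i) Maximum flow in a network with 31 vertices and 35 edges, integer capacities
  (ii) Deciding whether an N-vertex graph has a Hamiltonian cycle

(i) is P: Edmonds-Karp / push-relabel run in polynomial time.
(ii) is NP-complete: one of Karp's 21 NP-complete problems.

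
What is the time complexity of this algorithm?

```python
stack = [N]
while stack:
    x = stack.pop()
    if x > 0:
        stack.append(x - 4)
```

Time complexity: O(n).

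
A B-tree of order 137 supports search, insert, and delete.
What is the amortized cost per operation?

B-tree of order 137 has height O(log_137 n). Each operation traverses the tree height. Splits during insert and merges during delete are O(1) each and occur at most once per level. Total cost per operation: O(log_137 n).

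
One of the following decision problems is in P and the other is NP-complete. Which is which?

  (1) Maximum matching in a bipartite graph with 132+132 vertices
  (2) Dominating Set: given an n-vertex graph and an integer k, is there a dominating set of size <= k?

(1) is P: Hopcroft-Karp runs in O(E sqrt(V)).
(2) is NP-complete: reduces from Set Cover (with k part of the input).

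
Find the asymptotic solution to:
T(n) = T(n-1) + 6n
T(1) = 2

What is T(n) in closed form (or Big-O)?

Unrolling: T(n) = 2 + 6*(2 + 3 + ... + n) = 2 + 6*(n(n+1)/2 - 1) = O(n^2).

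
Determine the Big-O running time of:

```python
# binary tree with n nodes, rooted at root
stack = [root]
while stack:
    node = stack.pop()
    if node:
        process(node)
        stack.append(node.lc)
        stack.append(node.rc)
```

Time complexity: O(n).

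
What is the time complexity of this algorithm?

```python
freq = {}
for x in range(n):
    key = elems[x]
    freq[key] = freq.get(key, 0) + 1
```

Time complexity: O(n).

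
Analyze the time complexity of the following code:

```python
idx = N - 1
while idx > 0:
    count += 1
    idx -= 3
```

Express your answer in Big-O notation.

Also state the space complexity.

Time complexity: O(n).
Space complexity: O(1).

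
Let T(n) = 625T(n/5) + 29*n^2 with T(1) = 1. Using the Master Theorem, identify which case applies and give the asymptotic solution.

a=625, b=5, f(n)=29*n^2.
log_5(625) = 4 > 2.
Since f(n) = O(n^2) is polynomially smaller than n^4, Case 1 applies.
T(n) = Theta(n^4).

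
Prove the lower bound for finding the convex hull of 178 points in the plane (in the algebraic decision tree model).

Reduction from sorting: given 178 numbers x_1,...,x_{178}, map x_i to the point (x_i, x_i^2) on the parabola y = x^2. All points are on the convex hull, and walking the hull gives them in sorted x-order. Since sorting requires Omega(n log n), so does planar convex hull.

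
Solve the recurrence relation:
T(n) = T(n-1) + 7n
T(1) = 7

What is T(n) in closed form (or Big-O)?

Unrolling: T(n) = 7 + 7*(2 + 3 + ... + n) = 7 + 7*(n(n+1)/2 - 1) = O(n^2).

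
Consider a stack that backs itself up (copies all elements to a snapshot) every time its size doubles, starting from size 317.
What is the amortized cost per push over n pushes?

Backups occur at sizes 317, 634, 1268, ..., copying 317 + 634 + 1268 + ... <= 2n elements total (geometric series). Spread over n pushes, the amortized backup cost is O(1) per push.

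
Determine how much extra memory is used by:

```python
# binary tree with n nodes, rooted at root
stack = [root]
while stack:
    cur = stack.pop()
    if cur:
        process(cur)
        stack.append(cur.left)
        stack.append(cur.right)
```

Space complexity: O(n).
Auxiliary storage grows linearly with the input size n in the worst case.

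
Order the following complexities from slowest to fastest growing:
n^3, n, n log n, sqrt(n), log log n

Ordered by growth rate: log log n < sqrt(n) < n < n log n < n^3.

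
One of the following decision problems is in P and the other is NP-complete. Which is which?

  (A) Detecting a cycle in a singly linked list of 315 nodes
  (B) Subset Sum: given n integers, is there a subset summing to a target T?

(A) is P: Floyd's tortoise-and-hare runs in O(n) time, O(1) space.
(B) is NP-complete: one of Karp's 21 NP-complete problems.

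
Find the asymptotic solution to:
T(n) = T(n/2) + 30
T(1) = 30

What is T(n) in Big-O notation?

Each step divides n by 2 and adds 30. After log_2(n) steps, T(n) = O(log n).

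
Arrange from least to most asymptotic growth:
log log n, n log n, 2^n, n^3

Ordered by growth rate: log log n < n log n < n^3 < 2^n.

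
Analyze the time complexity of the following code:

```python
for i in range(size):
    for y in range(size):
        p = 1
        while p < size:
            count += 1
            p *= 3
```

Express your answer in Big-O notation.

Time complexity: O(n^2 log n).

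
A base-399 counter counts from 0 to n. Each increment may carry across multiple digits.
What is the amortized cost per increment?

Digit at position i changes every 399^i increments. Total digit changes over n increments: n * 399/(399-1) = O(n). Amortized: O(1).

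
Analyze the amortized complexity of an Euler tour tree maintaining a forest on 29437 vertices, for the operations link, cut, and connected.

An Euler tour tree stores each tree's Euler tour as a balanced BST keyed by tour position. On 29437 vertices: link concatenates two tours via O(1) splits/joins of size <= 2*29437 (O(log n)); cut splits the tour at the two occurrences of the edge (O(log n)); connected compares BST roots (O(log n) to find the root). All O(log n) amortized.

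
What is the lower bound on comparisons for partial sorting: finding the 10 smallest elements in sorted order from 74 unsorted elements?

Finding 10 smallest of 74 in sorted order: Omega(74) to identify the 10 smallest, plus Omega(10 log 10) to sort them. Total: Omega(n + k log k).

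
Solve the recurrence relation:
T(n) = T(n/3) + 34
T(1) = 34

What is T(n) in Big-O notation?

Each step divides n by 3 and adds 34. After log_3(n) steps, T(n) = O(log n).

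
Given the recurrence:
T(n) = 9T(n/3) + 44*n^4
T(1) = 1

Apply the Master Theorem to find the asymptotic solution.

a=9, b=3, f(n)=44*n^4. log_3(9) = 2 < 4. Case 3: T(n) = O(n^4).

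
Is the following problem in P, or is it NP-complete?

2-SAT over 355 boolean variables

This problem is in P: 2-SAT is solvable in linear time via implication-graph SCCs.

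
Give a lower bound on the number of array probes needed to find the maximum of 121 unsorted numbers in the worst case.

Adversary: any unprobed cell could hold a value larger than everything seen so far. If fewer than 121 cells are probed, the adversary places the max in an unprobed cell. So all 121 cells must be examined; together with 121-1 comparisons this is tight.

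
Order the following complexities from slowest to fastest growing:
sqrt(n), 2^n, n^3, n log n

Ordered by growth rate: sqrt(n) < n log n < n^3 < 2^n.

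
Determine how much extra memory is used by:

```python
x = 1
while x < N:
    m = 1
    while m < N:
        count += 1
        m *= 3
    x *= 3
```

Space complexity: O(1).
Only a constant amount of auxiliary storage is used; nothing grows with n.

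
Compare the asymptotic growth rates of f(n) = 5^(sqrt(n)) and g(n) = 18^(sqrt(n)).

g(n) = 18^(sqrt(n)) grows faster: ratio is (18/5)^(sqrt(n)) -> infinity since 18/5 > 1.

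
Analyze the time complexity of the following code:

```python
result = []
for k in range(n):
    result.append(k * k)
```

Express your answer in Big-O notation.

Time complexity: O(n).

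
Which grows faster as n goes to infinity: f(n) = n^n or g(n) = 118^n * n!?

g(n) = 118^n * n! grows faster: by Stirling n! ~ sqrt(2 pi n)(n/e)^n, so 118^n n! / n^n ~ (118/e)^n sqrt(2 pi n) -> infinity since 118/e > 1.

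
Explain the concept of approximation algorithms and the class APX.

An approximation algorithm finds solutions within a guaranteed factor of optimal in polynomial time. APX is the class of optimization problems with constant-factor polynomial-time approximation algorithms. Vertex Cover is in APX (2-approximation). Unless P = NP, TSP has no constant-factor approximation, but Metric TSP has a 3/2-approximation.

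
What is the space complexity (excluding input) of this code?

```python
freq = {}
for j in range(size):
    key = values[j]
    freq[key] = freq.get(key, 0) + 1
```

Space complexity: O(n).
Auxiliary storage grows linearly with the input size n in the worst case.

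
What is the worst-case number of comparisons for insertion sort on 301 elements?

Insertion sort on reverse-sorted input: 1 + 2 + ... + (301-1) = 45150 comparisons.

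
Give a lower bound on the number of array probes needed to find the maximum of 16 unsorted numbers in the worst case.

Adversary: any unprobed cell could hold a value larger than everything seen so far. If fewer than 16 cells are probed, the adversary places the max in an unprobed cell. So all 16 cells must be examined; together with 16-1 comparisons this is tight.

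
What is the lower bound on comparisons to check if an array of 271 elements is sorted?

To verify 271 elements are sorted, we must compare each consecutive pair. Skipping any pair allows an adversary to swap them. Therefore 270 comparisons are necessary and sufficient.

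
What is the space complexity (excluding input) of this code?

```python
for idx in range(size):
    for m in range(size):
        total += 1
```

Space complexity: O(1).
Only a constant amount of auxiliary storage is used; nothing grows with n.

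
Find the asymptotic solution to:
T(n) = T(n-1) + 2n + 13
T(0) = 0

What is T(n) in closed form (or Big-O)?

Dominant term in sum is 2*sum(i, i=1..n) = 2*n*(n+1)/2 = O(n^2).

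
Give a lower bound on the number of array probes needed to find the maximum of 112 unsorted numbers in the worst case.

Adversary: any unprobed cell could hold a value larger than everything seen so far. If fewer than 112 cells are probed, the adversary places the max in an unprobed cell. So all 112 cells must be examined; together with 112-1 comparisons this is tight.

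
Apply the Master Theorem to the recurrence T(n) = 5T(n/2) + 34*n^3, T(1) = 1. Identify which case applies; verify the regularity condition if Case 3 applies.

a=5, b=2, f(n)=34*n^3.
log_2(5) = 2.322 < 3.
f(n) = Omega(n^(2.322+epsilon)) for some epsilon > 0, so Case 3 is the candidate.
Regularity: a*f(n/b) = 5*34*(n/2)^3 = (5/8)*34*n^3 <= c*f(n) with c = 5/8 < 1. Satisfied.
Case 3: T(n) = Theta(n^3).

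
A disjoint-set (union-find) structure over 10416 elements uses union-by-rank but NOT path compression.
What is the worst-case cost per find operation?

Union-by-rank alone keeps every tree's height <= log_2(10416) ~= 13.3. Each find traverses from a node to its root, costing O(height) = O(log n). Without path compression this bound is tight.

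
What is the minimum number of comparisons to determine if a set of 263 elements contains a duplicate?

Determining if 263 elements are all distinct requires Omega(n log n) comparisons in the comparison model. This follows from the element distinctness lower bound.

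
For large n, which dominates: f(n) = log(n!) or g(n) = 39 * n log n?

f(n) = log(n!) and g(n) = 39 * n log n are Theta of each other: Stirling: log(n!) = n log n - n + O(log n) = Theta(n log n); the constant 39 doesn't change the Theta class.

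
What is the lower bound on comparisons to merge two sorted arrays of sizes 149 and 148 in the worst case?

Adversary: with |149 - 148| <= 1 the inputs can be fully interleaved so that every adjacent pair in the merged output comes from different arrays. Then each of the 296 adjacent pairs must be directly compared, or the algorithm cannot determine their relative order. Standard merge meets this bound.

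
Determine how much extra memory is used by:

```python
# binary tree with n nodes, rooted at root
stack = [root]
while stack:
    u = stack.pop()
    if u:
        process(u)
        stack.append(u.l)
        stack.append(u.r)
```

Space complexity: O(n).
Auxiliary storage grows linearly with the input size n in the worst case.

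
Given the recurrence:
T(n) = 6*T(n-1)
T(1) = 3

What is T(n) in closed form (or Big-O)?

Each step multiplies by 6. T(n) = T(1)*6^(n-1) = 3*6^(n-1).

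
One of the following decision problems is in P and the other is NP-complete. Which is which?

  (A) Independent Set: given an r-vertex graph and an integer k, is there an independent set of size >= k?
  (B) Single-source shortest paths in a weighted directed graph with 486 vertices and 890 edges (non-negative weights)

(A) is NP-complete: complement of Clique (with k part of the input).
(B) is P: Dijkstra's algorithm runs in O((V+E) log V).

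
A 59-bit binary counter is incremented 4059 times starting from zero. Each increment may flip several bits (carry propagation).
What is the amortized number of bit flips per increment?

Bit i flips on every 2^i-th increment, so over 4059 increments bit i flips floor(4059/2^i) times. Summing over i: total flips < 2 * 4059. Amortized: < 2 = O(1) per increment.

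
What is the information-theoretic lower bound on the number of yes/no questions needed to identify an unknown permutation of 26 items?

There are 26! = 403291461126605635584000000 permutations. Each yes/no question gives at most 1 bit, so at least ceil(log_2(403291461126605635584000000)) = 89 questions are needed.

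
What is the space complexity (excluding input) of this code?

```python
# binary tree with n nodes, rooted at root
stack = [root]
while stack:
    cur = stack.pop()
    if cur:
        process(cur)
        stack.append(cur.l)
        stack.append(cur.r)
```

Space complexity: O(n).
Auxiliary storage grows linearly with the input size n in the worst case.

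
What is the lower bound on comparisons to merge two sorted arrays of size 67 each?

To merge two sorted arrays of size 67, we need at least 133 comparisons in the worst case. An adversary can force every element to be compared.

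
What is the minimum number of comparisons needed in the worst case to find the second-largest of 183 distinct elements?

Lower bound: finding the max needs 183-1 comparisons. By the adversary weight-doubling argument, the max must personally win >= ceil(log_2(183)) = 8 comparisons; the 2nd-largest is among those 8 losers, needing 8-1 more comparisons. Total >= 183-1 + 8-1 = 189. A balanced knockout tournament achieves this.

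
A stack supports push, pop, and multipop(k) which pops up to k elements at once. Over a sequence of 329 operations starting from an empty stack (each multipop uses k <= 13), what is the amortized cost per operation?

Each element is pushed exactly once and popped at most once (whether by pop or as part of a multipop). So the total number of individual pops over the whole sequence is at most the number of pushes, which is at most 329. Total work <= 2 * 329, hence O(1) amortized per operation.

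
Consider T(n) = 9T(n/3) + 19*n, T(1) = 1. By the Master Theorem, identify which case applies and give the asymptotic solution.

a=9, b=3, f(n)=19*n.
log_3(9) = 2 > 1.
Since f(n) = O(n^1) is polynomially smaller than n^2, Case 1 applies.
T(n) = Theta(n^2).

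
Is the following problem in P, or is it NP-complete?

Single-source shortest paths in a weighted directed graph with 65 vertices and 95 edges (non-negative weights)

This problem is in P: Dijkstra's algorithm runs in O((V+E) log V).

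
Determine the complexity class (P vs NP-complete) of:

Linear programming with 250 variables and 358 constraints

This problem is in P: the ellipsoid and interior-point methods run in polynomial time.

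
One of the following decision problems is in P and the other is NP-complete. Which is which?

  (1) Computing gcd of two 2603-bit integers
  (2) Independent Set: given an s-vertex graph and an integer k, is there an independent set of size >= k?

(1) is P: the Euclidean algorithm runs in polynomial time in the bit-length.
(2) is NP-complete: complement of Clique (with k part of the input).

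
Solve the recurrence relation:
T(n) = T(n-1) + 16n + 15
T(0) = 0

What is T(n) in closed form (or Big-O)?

Dominant term in sum is 16*sum(i, i=1..n) = 16*n*(n+1)/2 = O(n^2).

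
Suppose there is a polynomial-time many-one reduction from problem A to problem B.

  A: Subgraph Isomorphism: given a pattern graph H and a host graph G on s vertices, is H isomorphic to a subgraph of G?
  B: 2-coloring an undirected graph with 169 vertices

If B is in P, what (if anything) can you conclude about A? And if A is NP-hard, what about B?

A poly-time reduction A <=_p B means any A-instance can be transformed to a B-instance in poly time.
If B is in P: compose the reduction with B's poly-time algorithm to solve A in poly time, so A is in P.
If A is NP-hard: every NP problem reduces to A, which reduces to B; composing reductions, every NP problem reduces to B, so B is NP-hard.
(Here in fact A is NP-complete and B is in P, so no such reduction is known -- its existence would imply P = NP; the analysis concerns only what the assumed reduction would or would not let you conclude.)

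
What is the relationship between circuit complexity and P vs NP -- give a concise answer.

A language is in P iff it has polynomial-size uniform circuit families. P/poly contains all languages decidable by polynomial-size circuits (even non-uniform). If NP is not in P/poly, then P != NP. Proving super-polynomial circuit lower bounds for an NP problem would separate P from NP.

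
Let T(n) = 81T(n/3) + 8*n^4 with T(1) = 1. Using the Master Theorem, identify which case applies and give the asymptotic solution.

a=81, b=3, f(n)=8*n^4.
log_3(81) = 4, so n^(log_b(a)) = n^4.
f(n) = Theta(n^4), so Case 2 applies.
T(n) = Theta(n^4 log n).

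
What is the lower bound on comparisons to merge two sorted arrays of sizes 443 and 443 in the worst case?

Adversary: with |443 - 443| <= 1 the inputs can be fully interleaved so that every adjacent pair in the merged output comes from different arrays. Then each of the 885 adjacent pairs must be directly compared, or the algorithm cannot determine their relative order. Standard merge meets this bound.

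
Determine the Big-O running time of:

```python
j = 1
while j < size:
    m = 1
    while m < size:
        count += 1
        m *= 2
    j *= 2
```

Time complexity: O(log^2 n).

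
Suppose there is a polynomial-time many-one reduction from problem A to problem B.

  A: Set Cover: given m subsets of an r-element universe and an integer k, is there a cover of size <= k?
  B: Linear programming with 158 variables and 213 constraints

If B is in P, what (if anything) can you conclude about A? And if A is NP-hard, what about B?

A poly-time reduction A <=_p B means any A-instance can be transformed to a B-instance in poly time.
If B is in P: compose the reduction with B's poly-time algorithm to solve A in poly time, so A is in P.
If A is NP-hard: every NP problem reduces to A, which reduces to B; composing reductions, every NP problem reduces to B, so B is NP-hard.
(Here in fact A is NP-complete and B is in P, so no such reduction is known -- its existence would imply P = NP; the analysis concerns only what the assumed reduction would or would not let you conclude.)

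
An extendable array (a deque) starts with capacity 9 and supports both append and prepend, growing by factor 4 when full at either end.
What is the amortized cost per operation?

Growth at either end copies all elements; capacities form a geometric sequence with ratio 4, so total copy cost over n operations is O(n) (two geometric series). Amortized O(1).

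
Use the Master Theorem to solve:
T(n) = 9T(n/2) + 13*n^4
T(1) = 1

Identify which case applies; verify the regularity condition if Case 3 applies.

a=9, b=2, f(n)=13*n^4.
log_2(9) = 3.17 < 4.
f(n) = Omega(n^(3.17+epsilon)) for some epsilon > 0, so Case 3 is the candidate.
Regularity: a*f(n/b) = 9*13*(n/2)^4 = (9/16)*13*n^4 <= c*f(n) with c = 9/16 < 1. Satisfied.
Case 3: T(n) = Theta(n^4).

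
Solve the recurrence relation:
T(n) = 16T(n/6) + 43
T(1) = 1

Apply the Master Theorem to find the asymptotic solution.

a=16, b=6, f(n)=43. log_6(16) = 1.547. Case 1 of Master Theorem: T(n) = O(n^1.547).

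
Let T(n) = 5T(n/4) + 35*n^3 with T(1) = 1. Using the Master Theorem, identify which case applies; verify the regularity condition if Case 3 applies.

a=5, b=4, f(n)=35*n^3.
log_4(5) = 1.161 < 3.
f(n) = Omega(n^(1.161+epsilon)) for some epsilon > 0, so Case 3 is the candidate.
Regularity: a*f(n/b) = 5*35*(n/4)^3 = (5/64)*35*n^3 <= c*f(n) with c = 5/64 < 1. Satisfied.
Case 3: T(n) = Theta(n^3).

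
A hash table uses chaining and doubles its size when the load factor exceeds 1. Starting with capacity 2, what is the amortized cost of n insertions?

Rehashing occurs when load exceeds 1. Total rehash cost is geometric series summing to O(n). Each insertion itself is O(1). Amortized: O(1).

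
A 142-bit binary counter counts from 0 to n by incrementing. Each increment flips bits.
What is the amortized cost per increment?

Bit i flips every 2^i increments. Total flips over n increments: sum_{i=0}^{142} n/2^i < 2n. Amortized cost: 2n/n = O(1).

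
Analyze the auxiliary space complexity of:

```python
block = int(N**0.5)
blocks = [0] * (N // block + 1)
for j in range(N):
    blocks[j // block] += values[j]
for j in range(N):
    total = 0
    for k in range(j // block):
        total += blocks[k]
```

Space complexity: O(sqrt(n)).
Storage scales with sqrt(n).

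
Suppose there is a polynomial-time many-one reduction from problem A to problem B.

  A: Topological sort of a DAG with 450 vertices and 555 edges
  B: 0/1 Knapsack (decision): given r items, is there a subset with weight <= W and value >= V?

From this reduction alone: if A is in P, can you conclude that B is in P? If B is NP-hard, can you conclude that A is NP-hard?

A poly-time reduction A <=_p B transfers tractability DOWN (B easy => A easy) and hardness UP (A hard => B hard), not the reverse.
From A in P, the reduction alone does NOT give B in P: any problem in P trivially reduces to SAT, yet SAT is not known to be in P.
From B NP-hard, the reduction alone does NOT give A NP-hard: again, easy problems reduce to hard ones.
(Here in fact A is P and B is NP-complete.)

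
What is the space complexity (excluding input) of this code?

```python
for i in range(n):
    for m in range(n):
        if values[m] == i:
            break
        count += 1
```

Space complexity: O(1).
Only a constant amount of auxiliary storage is used; nothing grows with n.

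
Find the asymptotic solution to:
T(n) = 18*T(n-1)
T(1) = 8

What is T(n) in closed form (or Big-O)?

Each step multiplies by 18. T(n) = T(1)*18^(n-1) = 8*18^(n-1).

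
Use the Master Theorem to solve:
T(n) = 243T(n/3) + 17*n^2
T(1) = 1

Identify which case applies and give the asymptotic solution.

a=243, b=3, f(n)=17*n^2.
log_3(243) = 5 > 2.
Since f(n) = O(n^2) is polynomially smaller than n^5, Case 1 applies.
T(n) = Theta(n^5).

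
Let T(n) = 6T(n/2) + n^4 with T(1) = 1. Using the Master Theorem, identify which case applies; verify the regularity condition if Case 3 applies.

a=6, b=2, f(n)=n^4.
log_2(6) = 2.585 < 4.
f(n) = Omega(n^(2.585+epsilon)) for some epsilon > 0, so Case 3 is the candidate.
Regularity: a*f(n/b) = 6*1*(n/2)^4 = (6/16)*1*n^4 <= c*f(n) with c = 6/16 < 1. Satisfied.
Case 3: T(n) = Theta(n^4).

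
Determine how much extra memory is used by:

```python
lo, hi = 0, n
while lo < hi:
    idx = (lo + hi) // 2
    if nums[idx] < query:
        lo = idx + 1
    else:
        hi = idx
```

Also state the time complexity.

Space complexity: O(1).
Only a constant amount of auxiliary storage is used; nothing grows with n.
Time complexity: O(log n).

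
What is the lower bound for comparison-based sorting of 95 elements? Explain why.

A comparison-based sorting algorithm corresponds to a decision tree. With 95! possible permutations, the tree has 95! leaves. The height is at least log_2(95!) = Omega(n log n) by Stirling's approximation.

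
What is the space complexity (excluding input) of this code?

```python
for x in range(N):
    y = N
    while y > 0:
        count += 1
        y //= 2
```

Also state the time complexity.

Space complexity: O(1).
Only a constant amount of auxiliary storage is used; nothing grows with n.
Time complexity: O(n log n).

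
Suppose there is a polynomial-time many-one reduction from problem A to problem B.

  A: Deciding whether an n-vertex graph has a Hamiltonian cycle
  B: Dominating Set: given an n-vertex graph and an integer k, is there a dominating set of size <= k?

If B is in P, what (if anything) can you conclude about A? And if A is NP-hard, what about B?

A poly-time reduction A <=_p B means any A-instance can be transformed to a B-instance in poly time.
If B is in P: compose the reduction with B's poly-time algorithm to solve A in poly time, so A is in P.
If A is NP-hard: every NP problem reduces to A, which reduces to B; composing reductions, every NP problem reduces to B, so B is NP-hard.
(Here in fact A is NP-complete and B is NP-complete.)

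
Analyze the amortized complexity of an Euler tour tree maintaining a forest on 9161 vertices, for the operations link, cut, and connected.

An Euler tour tree stores each tree's Euler tour as a balanced BST keyed by tour position. On 9161 vertices: link concatenates two tours via O(1) splits/joins of size <= 2*9161 (O(log n)); cut splits the tour at the two occurrences of the edge (O(log n)); connected compares BST roots (O(log n) to find the root). All O(log n) amortized.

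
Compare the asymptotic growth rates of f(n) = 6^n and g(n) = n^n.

g(n) = n^n grows faster: n^n / 6^n = (n/6)^n -> infinity once n > 6.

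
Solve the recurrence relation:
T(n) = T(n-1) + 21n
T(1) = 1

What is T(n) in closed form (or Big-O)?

Unrolling: T(n) = 1 + 21*(2 + 3 + ... + n) = 1 + 21*(n(n+1)/2 - 1) = O(n^2).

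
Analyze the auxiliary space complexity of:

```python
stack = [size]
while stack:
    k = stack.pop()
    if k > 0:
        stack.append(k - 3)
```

Space complexity: O(1).
Only a constant amount of auxiliary storage is used; nothing grows with n.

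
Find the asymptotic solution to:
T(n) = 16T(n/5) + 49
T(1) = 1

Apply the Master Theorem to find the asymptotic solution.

a=16, b=5, f(n)=49. log_5(16) = 1.723. Case 1 of Master Theorem: T(n) = O(n^1.723).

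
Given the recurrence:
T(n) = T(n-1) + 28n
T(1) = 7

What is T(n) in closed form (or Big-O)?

Unrolling: T(n) = 7 + 28*(2 + 3 + ... + n) = 7 + 28*(n(n+1)/2 - 1) = O(n^2).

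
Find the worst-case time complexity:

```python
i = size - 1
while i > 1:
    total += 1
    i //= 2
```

Time complexity: O(log n).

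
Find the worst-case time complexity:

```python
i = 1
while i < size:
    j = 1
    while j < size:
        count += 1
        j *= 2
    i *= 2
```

Time complexity: O(log^2 n).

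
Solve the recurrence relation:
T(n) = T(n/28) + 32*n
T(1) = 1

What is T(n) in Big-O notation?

Geometric series: 32*n*(1 + 1/28 + 1/28^2 + ...) = O(n). T(n) = O(n).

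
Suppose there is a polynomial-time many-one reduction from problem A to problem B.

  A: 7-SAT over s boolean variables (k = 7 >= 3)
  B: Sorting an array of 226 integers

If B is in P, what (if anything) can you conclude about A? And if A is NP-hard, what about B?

A poly-time reduction A <=_p B means any A-instance can be transformed to a B-instance in poly time.
If B is in P: compose the reduction with B's poly-time algorithm to solve A in poly time, so A is in P.
If A is NP-hard: every NP problem reduces to A, which reduces to B; composing reductions, every NP problem reduces to B, so B is NP-hard.
(Here in fact A is NP-complete and B is in P, so no such reduction is known -- its existence would imply P = NP; the analysis concerns only what the assumed reduction would or would not let you conclude.)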